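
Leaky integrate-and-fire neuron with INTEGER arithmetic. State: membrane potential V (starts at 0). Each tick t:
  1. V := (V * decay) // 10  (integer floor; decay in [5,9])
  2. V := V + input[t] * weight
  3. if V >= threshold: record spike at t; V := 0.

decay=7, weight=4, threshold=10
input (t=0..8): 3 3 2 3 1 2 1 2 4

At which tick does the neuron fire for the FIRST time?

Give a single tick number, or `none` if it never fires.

t=0: input=3 -> V=0 FIRE
t=1: input=3 -> V=0 FIRE
t=2: input=2 -> V=8
t=3: input=3 -> V=0 FIRE
t=4: input=1 -> V=4
t=5: input=2 -> V=0 FIRE
t=6: input=1 -> V=4
t=7: input=2 -> V=0 FIRE
t=8: input=4 -> V=0 FIRE

Answer: 0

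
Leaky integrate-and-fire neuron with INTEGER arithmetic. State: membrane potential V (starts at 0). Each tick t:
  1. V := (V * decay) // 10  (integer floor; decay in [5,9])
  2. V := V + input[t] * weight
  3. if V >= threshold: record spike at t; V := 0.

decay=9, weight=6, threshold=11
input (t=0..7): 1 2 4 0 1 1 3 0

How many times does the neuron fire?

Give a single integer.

Answer: 4

Derivation:
t=0: input=1 -> V=6
t=1: input=2 -> V=0 FIRE
t=2: input=4 -> V=0 FIRE
t=3: input=0 -> V=0
t=4: input=1 -> V=6
t=5: input=1 -> V=0 FIRE
t=6: input=3 -> V=0 FIRE
t=7: input=0 -> V=0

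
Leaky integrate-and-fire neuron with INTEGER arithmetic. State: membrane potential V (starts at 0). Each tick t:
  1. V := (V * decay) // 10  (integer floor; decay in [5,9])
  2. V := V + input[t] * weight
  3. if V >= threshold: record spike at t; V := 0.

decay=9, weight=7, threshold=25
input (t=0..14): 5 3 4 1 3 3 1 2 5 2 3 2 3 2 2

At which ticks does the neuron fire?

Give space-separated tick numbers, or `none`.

t=0: input=5 -> V=0 FIRE
t=1: input=3 -> V=21
t=2: input=4 -> V=0 FIRE
t=3: input=1 -> V=7
t=4: input=3 -> V=0 FIRE
t=5: input=3 -> V=21
t=6: input=1 -> V=0 FIRE
t=7: input=2 -> V=14
t=8: input=5 -> V=0 FIRE
t=9: input=2 -> V=14
t=10: input=3 -> V=0 FIRE
t=11: input=2 -> V=14
t=12: input=3 -> V=0 FIRE
t=13: input=2 -> V=14
t=14: input=2 -> V=0 FIRE

Answer: 0 2 4 6 8 10 12 14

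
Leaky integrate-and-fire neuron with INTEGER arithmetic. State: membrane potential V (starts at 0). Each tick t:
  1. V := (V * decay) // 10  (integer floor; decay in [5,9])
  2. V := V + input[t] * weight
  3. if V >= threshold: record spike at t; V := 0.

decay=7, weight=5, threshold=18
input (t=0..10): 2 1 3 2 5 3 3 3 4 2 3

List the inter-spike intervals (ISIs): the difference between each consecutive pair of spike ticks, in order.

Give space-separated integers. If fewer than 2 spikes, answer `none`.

Answer: 2 2 2 2

Derivation:
t=0: input=2 -> V=10
t=1: input=1 -> V=12
t=2: input=3 -> V=0 FIRE
t=3: input=2 -> V=10
t=4: input=5 -> V=0 FIRE
t=5: input=3 -> V=15
t=6: input=3 -> V=0 FIRE
t=7: input=3 -> V=15
t=8: input=4 -> V=0 FIRE
t=9: input=2 -> V=10
t=10: input=3 -> V=0 FIRE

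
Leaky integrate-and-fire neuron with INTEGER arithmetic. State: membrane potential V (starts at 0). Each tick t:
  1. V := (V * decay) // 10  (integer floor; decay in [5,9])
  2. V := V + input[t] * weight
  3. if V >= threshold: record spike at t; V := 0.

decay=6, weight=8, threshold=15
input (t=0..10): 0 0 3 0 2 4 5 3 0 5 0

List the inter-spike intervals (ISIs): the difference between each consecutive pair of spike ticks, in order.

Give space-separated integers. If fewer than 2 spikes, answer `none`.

t=0: input=0 -> V=0
t=1: input=0 -> V=0
t=2: input=3 -> V=0 FIRE
t=3: input=0 -> V=0
t=4: input=2 -> V=0 FIRE
t=5: input=4 -> V=0 FIRE
t=6: input=5 -> V=0 FIRE
t=7: input=3 -> V=0 FIRE
t=8: input=0 -> V=0
t=9: input=5 -> V=0 FIRE
t=10: input=0 -> V=0

Answer: 2 1 1 1 2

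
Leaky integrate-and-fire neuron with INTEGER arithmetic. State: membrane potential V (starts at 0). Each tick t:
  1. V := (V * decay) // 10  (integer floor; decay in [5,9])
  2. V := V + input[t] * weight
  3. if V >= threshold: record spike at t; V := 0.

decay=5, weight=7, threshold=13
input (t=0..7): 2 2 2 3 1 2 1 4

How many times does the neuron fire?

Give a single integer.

Answer: 6

Derivation:
t=0: input=2 -> V=0 FIRE
t=1: input=2 -> V=0 FIRE
t=2: input=2 -> V=0 FIRE
t=3: input=3 -> V=0 FIRE
t=4: input=1 -> V=7
t=5: input=2 -> V=0 FIRE
t=6: input=1 -> V=7
t=7: input=4 -> V=0 FIRE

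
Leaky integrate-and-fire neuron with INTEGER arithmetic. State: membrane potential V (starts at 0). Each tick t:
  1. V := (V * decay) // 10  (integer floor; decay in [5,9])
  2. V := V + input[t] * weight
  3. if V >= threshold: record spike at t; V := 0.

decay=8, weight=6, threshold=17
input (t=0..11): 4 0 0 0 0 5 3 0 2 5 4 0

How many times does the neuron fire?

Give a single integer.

Answer: 5

Derivation:
t=0: input=4 -> V=0 FIRE
t=1: input=0 -> V=0
t=2: input=0 -> V=0
t=3: input=0 -> V=0
t=4: input=0 -> V=0
t=5: input=5 -> V=0 FIRE
t=6: input=3 -> V=0 FIRE
t=7: input=0 -> V=0
t=8: input=2 -> V=12
t=9: input=5 -> V=0 FIRE
t=10: input=4 -> V=0 FIRE
t=11: input=0 -> V=0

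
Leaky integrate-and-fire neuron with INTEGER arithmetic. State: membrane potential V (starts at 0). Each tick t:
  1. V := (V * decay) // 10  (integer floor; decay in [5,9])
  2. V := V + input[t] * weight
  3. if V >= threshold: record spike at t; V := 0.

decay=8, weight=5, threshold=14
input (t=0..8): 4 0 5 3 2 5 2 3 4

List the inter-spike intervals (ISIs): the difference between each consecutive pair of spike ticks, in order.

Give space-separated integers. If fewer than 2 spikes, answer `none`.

Answer: 2 1 2 2 1

Derivation:
t=0: input=4 -> V=0 FIRE
t=1: input=0 -> V=0
t=2: input=5 -> V=0 FIRE
t=3: input=3 -> V=0 FIRE
t=4: input=2 -> V=10
t=5: input=5 -> V=0 FIRE
t=6: input=2 -> V=10
t=7: input=3 -> V=0 FIRE
t=8: input=4 -> V=0 FIRE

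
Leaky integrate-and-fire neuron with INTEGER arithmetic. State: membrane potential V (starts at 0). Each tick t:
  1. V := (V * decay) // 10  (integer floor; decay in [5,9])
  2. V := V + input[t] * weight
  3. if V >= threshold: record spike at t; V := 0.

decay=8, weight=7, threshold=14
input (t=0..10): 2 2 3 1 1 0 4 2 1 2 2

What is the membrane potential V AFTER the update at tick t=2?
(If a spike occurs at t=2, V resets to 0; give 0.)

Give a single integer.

t=0: input=2 -> V=0 FIRE
t=1: input=2 -> V=0 FIRE
t=2: input=3 -> V=0 FIRE
t=3: input=1 -> V=7
t=4: input=1 -> V=12
t=5: input=0 -> V=9
t=6: input=4 -> V=0 FIRE
t=7: input=2 -> V=0 FIRE
t=8: input=1 -> V=7
t=9: input=2 -> V=0 FIRE
t=10: input=2 -> V=0 FIRE

Answer: 0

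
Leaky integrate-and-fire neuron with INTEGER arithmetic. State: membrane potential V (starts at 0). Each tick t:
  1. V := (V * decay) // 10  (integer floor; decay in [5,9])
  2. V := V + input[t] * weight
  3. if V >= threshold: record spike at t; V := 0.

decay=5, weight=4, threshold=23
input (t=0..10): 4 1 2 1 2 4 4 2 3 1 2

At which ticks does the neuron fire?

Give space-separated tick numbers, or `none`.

t=0: input=4 -> V=16
t=1: input=1 -> V=12
t=2: input=2 -> V=14
t=3: input=1 -> V=11
t=4: input=2 -> V=13
t=5: input=4 -> V=22
t=6: input=4 -> V=0 FIRE
t=7: input=2 -> V=8
t=8: input=3 -> V=16
t=9: input=1 -> V=12
t=10: input=2 -> V=14

Answer: 6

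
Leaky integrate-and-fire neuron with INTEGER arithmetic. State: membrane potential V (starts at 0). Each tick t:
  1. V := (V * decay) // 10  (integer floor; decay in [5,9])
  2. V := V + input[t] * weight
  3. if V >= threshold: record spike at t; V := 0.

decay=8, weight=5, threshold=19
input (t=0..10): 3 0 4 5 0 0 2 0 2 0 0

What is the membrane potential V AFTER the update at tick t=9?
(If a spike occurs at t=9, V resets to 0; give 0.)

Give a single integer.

Answer: 12

Derivation:
t=0: input=3 -> V=15
t=1: input=0 -> V=12
t=2: input=4 -> V=0 FIRE
t=3: input=5 -> V=0 FIRE
t=4: input=0 -> V=0
t=5: input=0 -> V=0
t=6: input=2 -> V=10
t=7: input=0 -> V=8
t=8: input=2 -> V=16
t=9: input=0 -> V=12
t=10: input=0 -> V=9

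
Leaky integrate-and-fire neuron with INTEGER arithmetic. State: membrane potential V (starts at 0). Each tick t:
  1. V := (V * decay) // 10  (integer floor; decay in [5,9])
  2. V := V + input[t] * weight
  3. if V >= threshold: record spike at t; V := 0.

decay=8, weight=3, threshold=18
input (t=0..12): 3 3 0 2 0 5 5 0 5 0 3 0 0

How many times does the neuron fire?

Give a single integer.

t=0: input=3 -> V=9
t=1: input=3 -> V=16
t=2: input=0 -> V=12
t=3: input=2 -> V=15
t=4: input=0 -> V=12
t=5: input=5 -> V=0 FIRE
t=6: input=5 -> V=15
t=7: input=0 -> V=12
t=8: input=5 -> V=0 FIRE
t=9: input=0 -> V=0
t=10: input=3 -> V=9
t=11: input=0 -> V=7
t=12: input=0 -> V=5

Answer: 2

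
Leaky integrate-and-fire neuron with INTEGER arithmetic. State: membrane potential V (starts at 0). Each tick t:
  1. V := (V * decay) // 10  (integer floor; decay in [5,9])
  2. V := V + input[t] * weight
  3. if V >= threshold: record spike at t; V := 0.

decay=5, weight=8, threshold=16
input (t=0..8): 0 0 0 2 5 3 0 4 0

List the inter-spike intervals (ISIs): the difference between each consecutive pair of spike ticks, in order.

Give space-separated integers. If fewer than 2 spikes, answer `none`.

Answer: 1 1 2

Derivation:
t=0: input=0 -> V=0
t=1: input=0 -> V=0
t=2: input=0 -> V=0
t=3: input=2 -> V=0 FIRE
t=4: input=5 -> V=0 FIRE
t=5: input=3 -> V=0 FIRE
t=6: input=0 -> V=0
t=7: input=4 -> V=0 FIRE
t=8: input=0 -> V=0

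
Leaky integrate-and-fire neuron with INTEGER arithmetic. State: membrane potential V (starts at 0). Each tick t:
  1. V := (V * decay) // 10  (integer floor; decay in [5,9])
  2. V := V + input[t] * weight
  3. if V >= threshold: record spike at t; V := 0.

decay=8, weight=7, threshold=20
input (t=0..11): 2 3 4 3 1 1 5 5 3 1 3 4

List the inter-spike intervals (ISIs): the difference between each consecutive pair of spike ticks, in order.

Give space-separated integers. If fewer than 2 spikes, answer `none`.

t=0: input=2 -> V=14
t=1: input=3 -> V=0 FIRE
t=2: input=4 -> V=0 FIRE
t=3: input=3 -> V=0 FIRE
t=4: input=1 -> V=7
t=5: input=1 -> V=12
t=6: input=5 -> V=0 FIRE
t=7: input=5 -> V=0 FIRE
t=8: input=3 -> V=0 FIRE
t=9: input=1 -> V=7
t=10: input=3 -> V=0 FIRE
t=11: input=4 -> V=0 FIRE

Answer: 1 1 3 1 1 2 1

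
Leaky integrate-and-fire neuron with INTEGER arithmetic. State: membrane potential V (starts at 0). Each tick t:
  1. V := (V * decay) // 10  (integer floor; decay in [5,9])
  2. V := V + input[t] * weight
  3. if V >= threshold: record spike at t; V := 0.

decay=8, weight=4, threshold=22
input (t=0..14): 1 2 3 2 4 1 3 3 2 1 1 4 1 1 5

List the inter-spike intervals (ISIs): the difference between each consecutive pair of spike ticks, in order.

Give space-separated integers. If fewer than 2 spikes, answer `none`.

t=0: input=1 -> V=4
t=1: input=2 -> V=11
t=2: input=3 -> V=20
t=3: input=2 -> V=0 FIRE
t=4: input=4 -> V=16
t=5: input=1 -> V=16
t=6: input=3 -> V=0 FIRE
t=7: input=3 -> V=12
t=8: input=2 -> V=17
t=9: input=1 -> V=17
t=10: input=1 -> V=17
t=11: input=4 -> V=0 FIRE
t=12: input=1 -> V=4
t=13: input=1 -> V=7
t=14: input=5 -> V=0 FIRE

Answer: 3 5 3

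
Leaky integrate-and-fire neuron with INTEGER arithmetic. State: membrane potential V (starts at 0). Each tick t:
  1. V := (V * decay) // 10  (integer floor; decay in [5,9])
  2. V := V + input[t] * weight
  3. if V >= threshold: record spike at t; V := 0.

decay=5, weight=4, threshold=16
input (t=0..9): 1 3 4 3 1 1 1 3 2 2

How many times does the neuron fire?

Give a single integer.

t=0: input=1 -> V=4
t=1: input=3 -> V=14
t=2: input=4 -> V=0 FIRE
t=3: input=3 -> V=12
t=4: input=1 -> V=10
t=5: input=1 -> V=9
t=6: input=1 -> V=8
t=7: input=3 -> V=0 FIRE
t=8: input=2 -> V=8
t=9: input=2 -> V=12

Answer: 2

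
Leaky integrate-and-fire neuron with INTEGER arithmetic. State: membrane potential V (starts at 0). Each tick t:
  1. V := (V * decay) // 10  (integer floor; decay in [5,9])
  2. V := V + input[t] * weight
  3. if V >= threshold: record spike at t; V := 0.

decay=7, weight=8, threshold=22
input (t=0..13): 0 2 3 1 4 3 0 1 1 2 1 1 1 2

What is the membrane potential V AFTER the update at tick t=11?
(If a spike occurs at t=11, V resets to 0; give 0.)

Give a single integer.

Answer: 13

Derivation:
t=0: input=0 -> V=0
t=1: input=2 -> V=16
t=2: input=3 -> V=0 FIRE
t=3: input=1 -> V=8
t=4: input=4 -> V=0 FIRE
t=5: input=3 -> V=0 FIRE
t=6: input=0 -> V=0
t=7: input=1 -> V=8
t=8: input=1 -> V=13
t=9: input=2 -> V=0 FIRE
t=10: input=1 -> V=8
t=11: input=1 -> V=13
t=12: input=1 -> V=17
t=13: input=2 -> V=0 FIRE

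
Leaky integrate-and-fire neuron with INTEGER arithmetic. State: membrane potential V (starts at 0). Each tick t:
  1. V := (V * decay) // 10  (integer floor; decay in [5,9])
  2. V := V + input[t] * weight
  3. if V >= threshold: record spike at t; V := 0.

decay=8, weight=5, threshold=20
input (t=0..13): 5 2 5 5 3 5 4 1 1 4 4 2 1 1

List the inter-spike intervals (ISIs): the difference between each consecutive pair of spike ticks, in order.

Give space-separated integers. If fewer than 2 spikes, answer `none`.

Answer: 2 1 2 1 3 1

Derivation:
t=0: input=5 -> V=0 FIRE
t=1: input=2 -> V=10
t=2: input=5 -> V=0 FIRE
t=3: input=5 -> V=0 FIRE
t=4: input=3 -> V=15
t=5: input=5 -> V=0 FIRE
t=6: input=4 -> V=0 FIRE
t=7: input=1 -> V=5
t=8: input=1 -> V=9
t=9: input=4 -> V=0 FIRE
t=10: input=4 -> V=0 FIRE
t=11: input=2 -> V=10
t=12: input=1 -> V=13
t=13: input=1 -> V=15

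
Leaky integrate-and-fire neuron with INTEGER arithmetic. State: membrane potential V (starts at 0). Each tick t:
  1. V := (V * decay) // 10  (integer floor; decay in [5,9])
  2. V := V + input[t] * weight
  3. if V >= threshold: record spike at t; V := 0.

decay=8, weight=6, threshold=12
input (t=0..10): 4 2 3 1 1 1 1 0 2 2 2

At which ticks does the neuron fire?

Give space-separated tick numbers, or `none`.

t=0: input=4 -> V=0 FIRE
t=1: input=2 -> V=0 FIRE
t=2: input=3 -> V=0 FIRE
t=3: input=1 -> V=6
t=4: input=1 -> V=10
t=5: input=1 -> V=0 FIRE
t=6: input=1 -> V=6
t=7: input=0 -> V=4
t=8: input=2 -> V=0 FIRE
t=9: input=2 -> V=0 FIRE
t=10: input=2 -> V=0 FIRE

Answer: 0 1 2 5 8 9 10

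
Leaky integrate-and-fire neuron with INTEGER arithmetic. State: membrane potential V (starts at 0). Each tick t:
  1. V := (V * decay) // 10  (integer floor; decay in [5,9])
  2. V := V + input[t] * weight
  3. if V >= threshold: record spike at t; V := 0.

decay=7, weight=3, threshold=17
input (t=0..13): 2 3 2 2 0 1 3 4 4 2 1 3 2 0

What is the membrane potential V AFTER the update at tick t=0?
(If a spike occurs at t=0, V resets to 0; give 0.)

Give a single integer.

t=0: input=2 -> V=6
t=1: input=3 -> V=13
t=2: input=2 -> V=15
t=3: input=2 -> V=16
t=4: input=0 -> V=11
t=5: input=1 -> V=10
t=6: input=3 -> V=16
t=7: input=4 -> V=0 FIRE
t=8: input=4 -> V=12
t=9: input=2 -> V=14
t=10: input=1 -> V=12
t=11: input=3 -> V=0 FIRE
t=12: input=2 -> V=6
t=13: input=0 -> V=4

Answer: 6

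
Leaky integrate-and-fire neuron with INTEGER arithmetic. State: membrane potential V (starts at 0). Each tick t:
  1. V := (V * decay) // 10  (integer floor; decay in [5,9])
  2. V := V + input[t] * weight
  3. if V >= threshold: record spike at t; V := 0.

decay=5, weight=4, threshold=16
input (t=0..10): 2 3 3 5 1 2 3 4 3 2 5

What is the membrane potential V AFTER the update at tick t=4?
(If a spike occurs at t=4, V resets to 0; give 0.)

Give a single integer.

Answer: 4

Derivation:
t=0: input=2 -> V=8
t=1: input=3 -> V=0 FIRE
t=2: input=3 -> V=12
t=3: input=5 -> V=0 FIRE
t=4: input=1 -> V=4
t=5: input=2 -> V=10
t=6: input=3 -> V=0 FIRE
t=7: input=4 -> V=0 FIRE
t=8: input=3 -> V=12
t=9: input=2 -> V=14
t=10: input=5 -> V=0 FIRE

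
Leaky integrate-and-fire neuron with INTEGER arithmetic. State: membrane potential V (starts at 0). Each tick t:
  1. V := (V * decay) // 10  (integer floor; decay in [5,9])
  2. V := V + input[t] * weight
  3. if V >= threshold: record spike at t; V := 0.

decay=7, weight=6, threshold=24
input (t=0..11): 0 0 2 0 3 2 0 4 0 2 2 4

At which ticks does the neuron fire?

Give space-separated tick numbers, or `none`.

t=0: input=0 -> V=0
t=1: input=0 -> V=0
t=2: input=2 -> V=12
t=3: input=0 -> V=8
t=4: input=3 -> V=23
t=5: input=2 -> V=0 FIRE
t=6: input=0 -> V=0
t=7: input=4 -> V=0 FIRE
t=8: input=0 -> V=0
t=9: input=2 -> V=12
t=10: input=2 -> V=20
t=11: input=4 -> V=0 FIRE

Answer: 5 7 11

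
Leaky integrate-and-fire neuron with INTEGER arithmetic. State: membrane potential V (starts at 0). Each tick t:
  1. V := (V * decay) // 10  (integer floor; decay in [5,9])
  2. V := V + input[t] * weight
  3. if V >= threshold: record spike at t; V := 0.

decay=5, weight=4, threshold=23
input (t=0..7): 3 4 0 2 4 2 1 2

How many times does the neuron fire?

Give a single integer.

t=0: input=3 -> V=12
t=1: input=4 -> V=22
t=2: input=0 -> V=11
t=3: input=2 -> V=13
t=4: input=4 -> V=22
t=5: input=2 -> V=19
t=6: input=1 -> V=13
t=7: input=2 -> V=14

Answer: 0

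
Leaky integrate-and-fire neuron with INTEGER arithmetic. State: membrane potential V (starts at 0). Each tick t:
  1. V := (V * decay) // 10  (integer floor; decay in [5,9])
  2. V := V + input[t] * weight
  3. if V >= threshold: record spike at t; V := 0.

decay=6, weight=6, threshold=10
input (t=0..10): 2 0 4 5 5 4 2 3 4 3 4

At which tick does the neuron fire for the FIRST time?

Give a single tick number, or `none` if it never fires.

Answer: 0

Derivation:
t=0: input=2 -> V=0 FIRE
t=1: input=0 -> V=0
t=2: input=4 -> V=0 FIRE
t=3: input=5 -> V=0 FIRE
t=4: input=5 -> V=0 FIRE
t=5: input=4 -> V=0 FIRE
t=6: input=2 -> V=0 FIRE
t=7: input=3 -> V=0 FIRE
t=8: input=4 -> V=0 FIRE
t=9: input=3 -> V=0 FIRE
t=10: input=4 -> V=0 FIRE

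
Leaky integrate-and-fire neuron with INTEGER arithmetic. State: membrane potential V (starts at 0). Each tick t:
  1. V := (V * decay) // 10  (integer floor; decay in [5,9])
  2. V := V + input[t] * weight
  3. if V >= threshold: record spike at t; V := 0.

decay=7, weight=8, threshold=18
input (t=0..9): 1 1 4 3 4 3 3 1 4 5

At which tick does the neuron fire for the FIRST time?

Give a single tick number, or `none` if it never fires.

t=0: input=1 -> V=8
t=1: input=1 -> V=13
t=2: input=4 -> V=0 FIRE
t=3: input=3 -> V=0 FIRE
t=4: input=4 -> V=0 FIRE
t=5: input=3 -> V=0 FIRE
t=6: input=3 -> V=0 FIRE
t=7: input=1 -> V=8
t=8: input=4 -> V=0 FIRE
t=9: input=5 -> V=0 FIRE

Answer: 2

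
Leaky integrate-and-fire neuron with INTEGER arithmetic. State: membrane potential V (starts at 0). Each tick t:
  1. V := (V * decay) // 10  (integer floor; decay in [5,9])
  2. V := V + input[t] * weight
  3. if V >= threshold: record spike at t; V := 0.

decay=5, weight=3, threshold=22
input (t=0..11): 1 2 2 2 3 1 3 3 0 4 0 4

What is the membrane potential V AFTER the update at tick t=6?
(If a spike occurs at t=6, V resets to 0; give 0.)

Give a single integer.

t=0: input=1 -> V=3
t=1: input=2 -> V=7
t=2: input=2 -> V=9
t=3: input=2 -> V=10
t=4: input=3 -> V=14
t=5: input=1 -> V=10
t=6: input=3 -> V=14
t=7: input=3 -> V=16
t=8: input=0 -> V=8
t=9: input=4 -> V=16
t=10: input=0 -> V=8
t=11: input=4 -> V=16

Answer: 14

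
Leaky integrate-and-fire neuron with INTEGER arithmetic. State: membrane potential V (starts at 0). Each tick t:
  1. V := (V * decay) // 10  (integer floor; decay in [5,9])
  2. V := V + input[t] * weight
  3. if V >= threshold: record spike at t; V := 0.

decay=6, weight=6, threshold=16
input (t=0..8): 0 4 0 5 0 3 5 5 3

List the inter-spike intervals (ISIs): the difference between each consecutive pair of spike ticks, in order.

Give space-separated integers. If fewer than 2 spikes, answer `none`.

Answer: 2 2 1 1 1

Derivation:
t=0: input=0 -> V=0
t=1: input=4 -> V=0 FIRE
t=2: input=0 -> V=0
t=3: input=5 -> V=0 FIRE
t=4: input=0 -> V=0
t=5: input=3 -> V=0 FIRE
t=6: input=5 -> V=0 FIRE
t=7: input=5 -> V=0 FIRE
t=8: input=3 -> V=0 FIRE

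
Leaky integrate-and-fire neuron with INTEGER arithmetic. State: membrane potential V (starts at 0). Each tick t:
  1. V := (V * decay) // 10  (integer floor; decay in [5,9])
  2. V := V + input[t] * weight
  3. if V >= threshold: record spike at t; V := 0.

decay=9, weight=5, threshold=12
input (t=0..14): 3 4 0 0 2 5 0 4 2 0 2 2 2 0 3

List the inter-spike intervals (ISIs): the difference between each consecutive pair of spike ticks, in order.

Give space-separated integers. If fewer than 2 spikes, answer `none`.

t=0: input=3 -> V=0 FIRE
t=1: input=4 -> V=0 FIRE
t=2: input=0 -> V=0
t=3: input=0 -> V=0
t=4: input=2 -> V=10
t=5: input=5 -> V=0 FIRE
t=6: input=0 -> V=0
t=7: input=4 -> V=0 FIRE
t=8: input=2 -> V=10
t=9: input=0 -> V=9
t=10: input=2 -> V=0 FIRE
t=11: input=2 -> V=10
t=12: input=2 -> V=0 FIRE
t=13: input=0 -> V=0
t=14: input=3 -> V=0 FIRE

Answer: 1 4 2 3 2 2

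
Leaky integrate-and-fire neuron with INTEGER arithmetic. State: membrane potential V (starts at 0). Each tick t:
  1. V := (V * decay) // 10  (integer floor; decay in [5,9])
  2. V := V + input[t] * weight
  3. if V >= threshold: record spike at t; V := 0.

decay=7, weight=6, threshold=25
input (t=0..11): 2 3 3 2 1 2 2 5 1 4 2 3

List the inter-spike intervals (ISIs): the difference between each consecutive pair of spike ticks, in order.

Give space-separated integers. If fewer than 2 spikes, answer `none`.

Answer: 4 2 2 2

Derivation:
t=0: input=2 -> V=12
t=1: input=3 -> V=0 FIRE
t=2: input=3 -> V=18
t=3: input=2 -> V=24
t=4: input=1 -> V=22
t=5: input=2 -> V=0 FIRE
t=6: input=2 -> V=12
t=7: input=5 -> V=0 FIRE
t=8: input=1 -> V=6
t=9: input=4 -> V=0 FIRE
t=10: input=2 -> V=12
t=11: input=3 -> V=0 FIRE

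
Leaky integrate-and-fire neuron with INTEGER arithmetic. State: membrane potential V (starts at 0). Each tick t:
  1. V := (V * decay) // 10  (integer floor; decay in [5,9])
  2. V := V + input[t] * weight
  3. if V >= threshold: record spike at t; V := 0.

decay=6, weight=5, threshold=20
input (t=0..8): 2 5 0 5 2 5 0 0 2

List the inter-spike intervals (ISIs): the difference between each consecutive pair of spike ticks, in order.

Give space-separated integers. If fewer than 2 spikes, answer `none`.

t=0: input=2 -> V=10
t=1: input=5 -> V=0 FIRE
t=2: input=0 -> V=0
t=3: input=5 -> V=0 FIRE
t=4: input=2 -> V=10
t=5: input=5 -> V=0 FIRE
t=6: input=0 -> V=0
t=7: input=0 -> V=0
t=8: input=2 -> V=10

Answer: 2 2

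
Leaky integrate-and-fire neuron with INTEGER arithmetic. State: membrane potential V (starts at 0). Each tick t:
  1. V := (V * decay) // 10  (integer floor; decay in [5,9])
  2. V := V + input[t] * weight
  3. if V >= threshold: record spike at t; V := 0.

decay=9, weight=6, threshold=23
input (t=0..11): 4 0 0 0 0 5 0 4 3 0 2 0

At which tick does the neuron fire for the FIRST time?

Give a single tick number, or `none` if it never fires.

Answer: 0

Derivation:
t=0: input=4 -> V=0 FIRE
t=1: input=0 -> V=0
t=2: input=0 -> V=0
t=3: input=0 -> V=0
t=4: input=0 -> V=0
t=5: input=5 -> V=0 FIRE
t=6: input=0 -> V=0
t=7: input=4 -> V=0 FIRE
t=8: input=3 -> V=18
t=9: input=0 -> V=16
t=10: input=2 -> V=0 FIRE
t=11: input=0 -> V=0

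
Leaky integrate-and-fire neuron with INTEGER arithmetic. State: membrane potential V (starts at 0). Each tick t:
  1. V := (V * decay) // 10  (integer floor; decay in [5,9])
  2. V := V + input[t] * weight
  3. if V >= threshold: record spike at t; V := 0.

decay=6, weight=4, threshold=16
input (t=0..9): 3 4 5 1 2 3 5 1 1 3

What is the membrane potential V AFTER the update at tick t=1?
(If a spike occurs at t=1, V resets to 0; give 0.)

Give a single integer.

Answer: 0

Derivation:
t=0: input=3 -> V=12
t=1: input=4 -> V=0 FIRE
t=2: input=5 -> V=0 FIRE
t=3: input=1 -> V=4
t=4: input=2 -> V=10
t=5: input=3 -> V=0 FIRE
t=6: input=5 -> V=0 FIRE
t=7: input=1 -> V=4
t=8: input=1 -> V=6
t=9: input=3 -> V=15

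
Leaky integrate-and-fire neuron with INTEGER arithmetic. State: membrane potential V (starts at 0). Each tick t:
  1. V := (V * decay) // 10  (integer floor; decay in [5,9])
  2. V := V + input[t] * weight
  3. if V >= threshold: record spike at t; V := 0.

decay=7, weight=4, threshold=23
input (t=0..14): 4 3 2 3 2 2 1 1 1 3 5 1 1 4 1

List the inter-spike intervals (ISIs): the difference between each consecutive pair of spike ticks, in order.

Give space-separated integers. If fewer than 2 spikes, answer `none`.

Answer: 9

Derivation:
t=0: input=4 -> V=16
t=1: input=3 -> V=0 FIRE
t=2: input=2 -> V=8
t=3: input=3 -> V=17
t=4: input=2 -> V=19
t=5: input=2 -> V=21
t=6: input=1 -> V=18
t=7: input=1 -> V=16
t=8: input=1 -> V=15
t=9: input=3 -> V=22
t=10: input=5 -> V=0 FIRE
t=11: input=1 -> V=4
t=12: input=1 -> V=6
t=13: input=4 -> V=20
t=14: input=1 -> V=18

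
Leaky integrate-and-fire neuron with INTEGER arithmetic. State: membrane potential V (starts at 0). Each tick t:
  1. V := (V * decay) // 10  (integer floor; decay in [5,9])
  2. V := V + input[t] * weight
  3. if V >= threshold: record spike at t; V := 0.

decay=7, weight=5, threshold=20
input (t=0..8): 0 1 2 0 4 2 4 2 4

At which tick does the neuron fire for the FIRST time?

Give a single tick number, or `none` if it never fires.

Answer: 4

Derivation:
t=0: input=0 -> V=0
t=1: input=1 -> V=5
t=2: input=2 -> V=13
t=3: input=0 -> V=9
t=4: input=4 -> V=0 FIRE
t=5: input=2 -> V=10
t=6: input=4 -> V=0 FIRE
t=7: input=2 -> V=10
t=8: input=4 -> V=0 FIRE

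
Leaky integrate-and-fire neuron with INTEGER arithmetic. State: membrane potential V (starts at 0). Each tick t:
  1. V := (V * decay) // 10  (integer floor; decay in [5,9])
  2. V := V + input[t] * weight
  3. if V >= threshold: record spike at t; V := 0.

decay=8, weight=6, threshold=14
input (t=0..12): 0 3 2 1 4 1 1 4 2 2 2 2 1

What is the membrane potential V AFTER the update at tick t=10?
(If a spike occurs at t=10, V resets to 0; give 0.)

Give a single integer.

t=0: input=0 -> V=0
t=1: input=3 -> V=0 FIRE
t=2: input=2 -> V=12
t=3: input=1 -> V=0 FIRE
t=4: input=4 -> V=0 FIRE
t=5: input=1 -> V=6
t=6: input=1 -> V=10
t=7: input=4 -> V=0 FIRE
t=8: input=2 -> V=12
t=9: input=2 -> V=0 FIRE
t=10: input=2 -> V=12
t=11: input=2 -> V=0 FIRE
t=12: input=1 -> V=6

Answer: 12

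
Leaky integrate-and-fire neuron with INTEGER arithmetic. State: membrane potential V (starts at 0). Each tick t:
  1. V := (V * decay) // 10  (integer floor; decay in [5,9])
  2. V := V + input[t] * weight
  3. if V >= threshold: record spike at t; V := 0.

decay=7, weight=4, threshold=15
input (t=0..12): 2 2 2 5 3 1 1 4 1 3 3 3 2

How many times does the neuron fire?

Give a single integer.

Answer: 5

Derivation:
t=0: input=2 -> V=8
t=1: input=2 -> V=13
t=2: input=2 -> V=0 FIRE
t=3: input=5 -> V=0 FIRE
t=4: input=3 -> V=12
t=5: input=1 -> V=12
t=6: input=1 -> V=12
t=7: input=4 -> V=0 FIRE
t=8: input=1 -> V=4
t=9: input=3 -> V=14
t=10: input=3 -> V=0 FIRE
t=11: input=3 -> V=12
t=12: input=2 -> V=0 FIRE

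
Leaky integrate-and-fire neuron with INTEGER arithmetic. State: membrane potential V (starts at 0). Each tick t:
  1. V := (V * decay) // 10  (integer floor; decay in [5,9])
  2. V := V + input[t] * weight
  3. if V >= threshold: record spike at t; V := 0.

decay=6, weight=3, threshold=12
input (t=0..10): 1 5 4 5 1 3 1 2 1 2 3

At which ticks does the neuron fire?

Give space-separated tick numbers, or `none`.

Answer: 1 2 3 10

Derivation:
t=0: input=1 -> V=3
t=1: input=5 -> V=0 FIRE
t=2: input=4 -> V=0 FIRE
t=3: input=5 -> V=0 FIRE
t=4: input=1 -> V=3
t=5: input=3 -> V=10
t=6: input=1 -> V=9
t=7: input=2 -> V=11
t=8: input=1 -> V=9
t=9: input=2 -> V=11
t=10: input=3 -> V=0 FIRE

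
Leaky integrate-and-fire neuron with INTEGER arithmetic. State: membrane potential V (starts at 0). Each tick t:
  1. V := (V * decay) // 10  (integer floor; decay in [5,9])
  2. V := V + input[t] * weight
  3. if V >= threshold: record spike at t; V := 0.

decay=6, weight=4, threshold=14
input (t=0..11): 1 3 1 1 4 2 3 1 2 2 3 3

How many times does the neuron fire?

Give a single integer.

t=0: input=1 -> V=4
t=1: input=3 -> V=0 FIRE
t=2: input=1 -> V=4
t=3: input=1 -> V=6
t=4: input=4 -> V=0 FIRE
t=5: input=2 -> V=8
t=6: input=3 -> V=0 FIRE
t=7: input=1 -> V=4
t=8: input=2 -> V=10
t=9: input=2 -> V=0 FIRE
t=10: input=3 -> V=12
t=11: input=3 -> V=0 FIRE

Answer: 5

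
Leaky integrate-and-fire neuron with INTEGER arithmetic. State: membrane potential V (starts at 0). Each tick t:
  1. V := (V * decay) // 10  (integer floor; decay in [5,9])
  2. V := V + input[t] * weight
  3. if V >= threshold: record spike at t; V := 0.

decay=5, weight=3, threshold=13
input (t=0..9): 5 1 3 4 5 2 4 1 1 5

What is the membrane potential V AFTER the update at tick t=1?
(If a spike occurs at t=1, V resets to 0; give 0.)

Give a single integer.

t=0: input=5 -> V=0 FIRE
t=1: input=1 -> V=3
t=2: input=3 -> V=10
t=3: input=4 -> V=0 FIRE
t=4: input=5 -> V=0 FIRE
t=5: input=2 -> V=6
t=6: input=4 -> V=0 FIRE
t=7: input=1 -> V=3
t=8: input=1 -> V=4
t=9: input=5 -> V=0 FIRE

Answer: 3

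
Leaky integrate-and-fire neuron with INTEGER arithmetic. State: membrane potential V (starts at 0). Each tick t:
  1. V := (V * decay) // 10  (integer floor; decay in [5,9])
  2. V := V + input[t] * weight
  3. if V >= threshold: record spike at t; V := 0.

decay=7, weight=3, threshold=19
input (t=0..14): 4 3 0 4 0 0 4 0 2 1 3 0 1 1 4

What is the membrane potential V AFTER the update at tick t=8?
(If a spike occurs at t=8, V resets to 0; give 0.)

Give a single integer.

Answer: 11

Derivation:
t=0: input=4 -> V=12
t=1: input=3 -> V=17
t=2: input=0 -> V=11
t=3: input=4 -> V=0 FIRE
t=4: input=0 -> V=0
t=5: input=0 -> V=0
t=6: input=4 -> V=12
t=7: input=0 -> V=8
t=8: input=2 -> V=11
t=9: input=1 -> V=10
t=10: input=3 -> V=16
t=11: input=0 -> V=11
t=12: input=1 -> V=10
t=13: input=1 -> V=10
t=14: input=4 -> V=0 FIRE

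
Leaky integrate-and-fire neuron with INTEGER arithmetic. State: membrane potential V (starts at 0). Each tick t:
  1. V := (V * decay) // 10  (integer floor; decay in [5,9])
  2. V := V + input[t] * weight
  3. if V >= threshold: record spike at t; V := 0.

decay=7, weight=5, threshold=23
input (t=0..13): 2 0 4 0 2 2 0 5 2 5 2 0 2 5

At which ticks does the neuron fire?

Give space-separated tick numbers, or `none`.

t=0: input=2 -> V=10
t=1: input=0 -> V=7
t=2: input=4 -> V=0 FIRE
t=3: input=0 -> V=0
t=4: input=2 -> V=10
t=5: input=2 -> V=17
t=6: input=0 -> V=11
t=7: input=5 -> V=0 FIRE
t=8: input=2 -> V=10
t=9: input=5 -> V=0 FIRE
t=10: input=2 -> V=10
t=11: input=0 -> V=7
t=12: input=2 -> V=14
t=13: input=5 -> V=0 FIRE

Answer: 2 7 9 13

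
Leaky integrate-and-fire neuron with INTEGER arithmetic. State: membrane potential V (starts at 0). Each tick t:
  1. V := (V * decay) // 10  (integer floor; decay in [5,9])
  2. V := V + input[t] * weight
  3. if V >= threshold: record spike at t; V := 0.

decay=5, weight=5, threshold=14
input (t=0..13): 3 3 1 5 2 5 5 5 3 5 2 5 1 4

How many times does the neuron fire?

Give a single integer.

Answer: 10

Derivation:
t=0: input=3 -> V=0 FIRE
t=1: input=3 -> V=0 FIRE
t=2: input=1 -> V=5
t=3: input=5 -> V=0 FIRE
t=4: input=2 -> V=10
t=5: input=5 -> V=0 FIRE
t=6: input=5 -> V=0 FIRE
t=7: input=5 -> V=0 FIRE
t=8: input=3 -> V=0 FIRE
t=9: input=5 -> V=0 FIRE
t=10: input=2 -> V=10
t=11: input=5 -> V=0 FIRE
t=12: input=1 -> V=5
t=13: input=4 -> V=0 FIRE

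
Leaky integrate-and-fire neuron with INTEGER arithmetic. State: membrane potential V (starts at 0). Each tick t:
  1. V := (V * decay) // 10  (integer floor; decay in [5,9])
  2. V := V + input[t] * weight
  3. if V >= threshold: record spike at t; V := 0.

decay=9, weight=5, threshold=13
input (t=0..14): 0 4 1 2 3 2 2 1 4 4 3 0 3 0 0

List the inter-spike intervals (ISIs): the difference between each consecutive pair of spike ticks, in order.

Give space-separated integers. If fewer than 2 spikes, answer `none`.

t=0: input=0 -> V=0
t=1: input=4 -> V=0 FIRE
t=2: input=1 -> V=5
t=3: input=2 -> V=0 FIRE
t=4: input=3 -> V=0 FIRE
t=5: input=2 -> V=10
t=6: input=2 -> V=0 FIRE
t=7: input=1 -> V=5
t=8: input=4 -> V=0 FIRE
t=9: input=4 -> V=0 FIRE
t=10: input=3 -> V=0 FIRE
t=11: input=0 -> V=0
t=12: input=3 -> V=0 FIRE
t=13: input=0 -> V=0
t=14: input=0 -> V=0

Answer: 2 1 2 2 1 1 2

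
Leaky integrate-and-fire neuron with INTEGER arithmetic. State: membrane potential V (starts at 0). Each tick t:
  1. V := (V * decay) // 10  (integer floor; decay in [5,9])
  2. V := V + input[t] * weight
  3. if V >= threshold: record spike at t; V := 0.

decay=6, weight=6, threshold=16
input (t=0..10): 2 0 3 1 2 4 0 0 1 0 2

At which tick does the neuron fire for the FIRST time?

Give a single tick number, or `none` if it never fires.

Answer: 2

Derivation:
t=0: input=2 -> V=12
t=1: input=0 -> V=7
t=2: input=3 -> V=0 FIRE
t=3: input=1 -> V=6
t=4: input=2 -> V=15
t=5: input=4 -> V=0 FIRE
t=6: input=0 -> V=0
t=7: input=0 -> V=0
t=8: input=1 -> V=6
t=9: input=0 -> V=3
t=10: input=2 -> V=13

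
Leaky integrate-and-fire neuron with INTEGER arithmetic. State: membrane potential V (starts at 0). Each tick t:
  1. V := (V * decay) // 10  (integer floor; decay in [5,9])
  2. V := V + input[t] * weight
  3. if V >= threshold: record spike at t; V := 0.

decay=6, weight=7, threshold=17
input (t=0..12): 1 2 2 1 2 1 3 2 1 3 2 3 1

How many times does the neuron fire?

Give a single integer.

Answer: 5

Derivation:
t=0: input=1 -> V=7
t=1: input=2 -> V=0 FIRE
t=2: input=2 -> V=14
t=3: input=1 -> V=15
t=4: input=2 -> V=0 FIRE
t=5: input=1 -> V=7
t=6: input=3 -> V=0 FIRE
t=7: input=2 -> V=14
t=8: input=1 -> V=15
t=9: input=3 -> V=0 FIRE
t=10: input=2 -> V=14
t=11: input=3 -> V=0 FIRE
t=12: input=1 -> V=7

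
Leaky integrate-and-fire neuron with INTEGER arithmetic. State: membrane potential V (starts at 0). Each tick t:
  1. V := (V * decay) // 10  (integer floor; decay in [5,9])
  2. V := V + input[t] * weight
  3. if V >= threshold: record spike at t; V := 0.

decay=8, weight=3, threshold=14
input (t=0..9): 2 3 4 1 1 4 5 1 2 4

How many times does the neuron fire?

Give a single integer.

Answer: 4

Derivation:
t=0: input=2 -> V=6
t=1: input=3 -> V=13
t=2: input=4 -> V=0 FIRE
t=3: input=1 -> V=3
t=4: input=1 -> V=5
t=5: input=4 -> V=0 FIRE
t=6: input=5 -> V=0 FIRE
t=7: input=1 -> V=3
t=8: input=2 -> V=8
t=9: input=4 -> V=0 FIRE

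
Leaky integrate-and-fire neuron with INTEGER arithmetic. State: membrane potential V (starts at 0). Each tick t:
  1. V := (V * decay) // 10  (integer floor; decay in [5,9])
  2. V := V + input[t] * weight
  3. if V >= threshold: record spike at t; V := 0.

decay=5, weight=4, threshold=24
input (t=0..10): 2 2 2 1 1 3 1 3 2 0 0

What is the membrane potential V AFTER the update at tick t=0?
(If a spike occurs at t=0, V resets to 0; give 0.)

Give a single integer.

t=0: input=2 -> V=8
t=1: input=2 -> V=12
t=2: input=2 -> V=14
t=3: input=1 -> V=11
t=4: input=1 -> V=9
t=5: input=3 -> V=16
t=6: input=1 -> V=12
t=7: input=3 -> V=18
t=8: input=2 -> V=17
t=9: input=0 -> V=8
t=10: input=0 -> V=4

Answer: 8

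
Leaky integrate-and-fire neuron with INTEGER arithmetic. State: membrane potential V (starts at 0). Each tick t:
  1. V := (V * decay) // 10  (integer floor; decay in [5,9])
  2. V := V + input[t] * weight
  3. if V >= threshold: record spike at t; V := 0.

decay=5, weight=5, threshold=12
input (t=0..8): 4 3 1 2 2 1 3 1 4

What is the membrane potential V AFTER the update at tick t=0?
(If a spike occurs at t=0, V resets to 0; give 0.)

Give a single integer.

t=0: input=4 -> V=0 FIRE
t=1: input=3 -> V=0 FIRE
t=2: input=1 -> V=5
t=3: input=2 -> V=0 FIRE
t=4: input=2 -> V=10
t=5: input=1 -> V=10
t=6: input=3 -> V=0 FIRE
t=7: input=1 -> V=5
t=8: input=4 -> V=0 FIRE

Answer: 0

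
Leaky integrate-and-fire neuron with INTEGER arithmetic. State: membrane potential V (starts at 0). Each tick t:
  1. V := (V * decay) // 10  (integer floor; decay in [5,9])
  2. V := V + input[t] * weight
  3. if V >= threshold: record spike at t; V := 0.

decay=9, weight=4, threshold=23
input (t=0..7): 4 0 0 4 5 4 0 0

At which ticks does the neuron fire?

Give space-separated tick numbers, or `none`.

Answer: 3 5

Derivation:
t=0: input=4 -> V=16
t=1: input=0 -> V=14
t=2: input=0 -> V=12
t=3: input=4 -> V=0 FIRE
t=4: input=5 -> V=20
t=5: input=4 -> V=0 FIRE
t=6: input=0 -> V=0
t=7: input=0 -> V=0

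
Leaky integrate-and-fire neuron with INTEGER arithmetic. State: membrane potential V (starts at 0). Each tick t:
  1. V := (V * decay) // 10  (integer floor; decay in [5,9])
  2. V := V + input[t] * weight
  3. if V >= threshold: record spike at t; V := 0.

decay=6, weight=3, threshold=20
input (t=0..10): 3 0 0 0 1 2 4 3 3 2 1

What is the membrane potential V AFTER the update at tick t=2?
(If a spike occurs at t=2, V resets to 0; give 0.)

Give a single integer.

Answer: 3

Derivation:
t=0: input=3 -> V=9
t=1: input=0 -> V=5
t=2: input=0 -> V=3
t=3: input=0 -> V=1
t=4: input=1 -> V=3
t=5: input=2 -> V=7
t=6: input=4 -> V=16
t=7: input=3 -> V=18
t=8: input=3 -> V=19
t=9: input=2 -> V=17
t=10: input=1 -> V=13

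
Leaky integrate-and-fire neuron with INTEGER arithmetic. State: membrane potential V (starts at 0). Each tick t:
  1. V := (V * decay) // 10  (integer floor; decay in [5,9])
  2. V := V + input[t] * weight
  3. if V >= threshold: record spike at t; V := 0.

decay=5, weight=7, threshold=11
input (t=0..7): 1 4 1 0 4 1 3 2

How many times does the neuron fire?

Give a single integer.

t=0: input=1 -> V=7
t=1: input=4 -> V=0 FIRE
t=2: input=1 -> V=7
t=3: input=0 -> V=3
t=4: input=4 -> V=0 FIRE
t=5: input=1 -> V=7
t=6: input=3 -> V=0 FIRE
t=7: input=2 -> V=0 FIRE

Answer: 4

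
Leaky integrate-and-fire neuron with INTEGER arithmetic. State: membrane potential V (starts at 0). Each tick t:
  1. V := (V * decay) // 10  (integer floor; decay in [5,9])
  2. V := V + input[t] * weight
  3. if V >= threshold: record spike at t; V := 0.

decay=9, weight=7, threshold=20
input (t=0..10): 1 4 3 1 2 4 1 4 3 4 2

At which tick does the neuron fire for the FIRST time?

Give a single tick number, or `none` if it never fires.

t=0: input=1 -> V=7
t=1: input=4 -> V=0 FIRE
t=2: input=3 -> V=0 FIRE
t=3: input=1 -> V=7
t=4: input=2 -> V=0 FIRE
t=5: input=4 -> V=0 FIRE
t=6: input=1 -> V=7
t=7: input=4 -> V=0 FIRE
t=8: input=3 -> V=0 FIRE
t=9: input=4 -> V=0 FIRE
t=10: input=2 -> V=14

Answer: 1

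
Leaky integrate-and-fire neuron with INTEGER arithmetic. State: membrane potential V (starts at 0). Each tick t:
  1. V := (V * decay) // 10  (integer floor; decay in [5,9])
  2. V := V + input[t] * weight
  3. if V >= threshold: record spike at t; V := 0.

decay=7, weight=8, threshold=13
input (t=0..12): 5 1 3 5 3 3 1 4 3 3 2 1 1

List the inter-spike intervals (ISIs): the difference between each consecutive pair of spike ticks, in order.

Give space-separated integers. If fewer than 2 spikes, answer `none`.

t=0: input=5 -> V=0 FIRE
t=1: input=1 -> V=8
t=2: input=3 -> V=0 FIRE
t=3: input=5 -> V=0 FIRE
t=4: input=3 -> V=0 FIRE
t=5: input=3 -> V=0 FIRE
t=6: input=1 -> V=8
t=7: input=4 -> V=0 FIRE
t=8: input=3 -> V=0 FIRE
t=9: input=3 -> V=0 FIRE
t=10: input=2 -> V=0 FIRE
t=11: input=1 -> V=8
t=12: input=1 -> V=0 FIRE

Answer: 2 1 1 1 2 1 1 1 2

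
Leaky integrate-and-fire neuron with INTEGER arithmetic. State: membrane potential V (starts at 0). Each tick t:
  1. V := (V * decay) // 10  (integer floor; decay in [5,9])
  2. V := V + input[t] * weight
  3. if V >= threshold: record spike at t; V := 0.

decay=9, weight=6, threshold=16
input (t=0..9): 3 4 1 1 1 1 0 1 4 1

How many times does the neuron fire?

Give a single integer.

Answer: 4

Derivation:
t=0: input=3 -> V=0 FIRE
t=1: input=4 -> V=0 FIRE
t=2: input=1 -> V=6
t=3: input=1 -> V=11
t=4: input=1 -> V=15
t=5: input=1 -> V=0 FIRE
t=6: input=0 -> V=0
t=7: input=1 -> V=6
t=8: input=4 -> V=0 FIRE
t=9: input=1 -> V=6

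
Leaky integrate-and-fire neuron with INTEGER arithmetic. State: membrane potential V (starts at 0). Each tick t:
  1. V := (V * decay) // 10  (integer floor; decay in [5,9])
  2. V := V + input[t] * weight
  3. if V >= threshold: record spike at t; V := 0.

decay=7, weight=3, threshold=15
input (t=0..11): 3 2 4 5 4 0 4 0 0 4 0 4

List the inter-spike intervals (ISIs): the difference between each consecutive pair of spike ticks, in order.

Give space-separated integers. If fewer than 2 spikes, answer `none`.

Answer: 1 3 5

Derivation:
t=0: input=3 -> V=9
t=1: input=2 -> V=12
t=2: input=4 -> V=0 FIRE
t=3: input=5 -> V=0 FIRE
t=4: input=4 -> V=12
t=5: input=0 -> V=8
t=6: input=4 -> V=0 FIRE
t=7: input=0 -> V=0
t=8: input=0 -> V=0
t=9: input=4 -> V=12
t=10: input=0 -> V=8
t=11: input=4 -> V=0 FIRE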